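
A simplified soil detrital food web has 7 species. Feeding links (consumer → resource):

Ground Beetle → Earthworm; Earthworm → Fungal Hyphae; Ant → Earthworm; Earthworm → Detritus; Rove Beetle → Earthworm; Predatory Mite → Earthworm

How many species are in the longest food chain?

One longest chain: Detritus → Earthworm → Rove Beetle.
It has 3 species and 2 links.

3 species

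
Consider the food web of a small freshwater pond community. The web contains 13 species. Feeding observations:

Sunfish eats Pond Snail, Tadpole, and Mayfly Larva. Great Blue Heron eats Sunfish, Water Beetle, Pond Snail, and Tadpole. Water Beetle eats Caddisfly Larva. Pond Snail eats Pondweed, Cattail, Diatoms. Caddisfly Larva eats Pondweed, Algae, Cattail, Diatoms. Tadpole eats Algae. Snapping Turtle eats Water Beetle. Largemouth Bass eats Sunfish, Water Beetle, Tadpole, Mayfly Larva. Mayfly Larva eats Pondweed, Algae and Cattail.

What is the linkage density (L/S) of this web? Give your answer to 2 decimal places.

There are L = 24 links among S = 13 species.
L/S = 24/13 = 1.8462 ≈ 1.85.

L/S = 1.85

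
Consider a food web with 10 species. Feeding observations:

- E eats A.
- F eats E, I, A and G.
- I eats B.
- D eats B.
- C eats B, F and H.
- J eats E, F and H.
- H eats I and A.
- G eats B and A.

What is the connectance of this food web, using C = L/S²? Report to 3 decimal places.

C = 0.170

The web has S = 10 species and L = 17 feeding links.
C = L / S² = 17 / 100 = 0.1700 ≈ 0.170.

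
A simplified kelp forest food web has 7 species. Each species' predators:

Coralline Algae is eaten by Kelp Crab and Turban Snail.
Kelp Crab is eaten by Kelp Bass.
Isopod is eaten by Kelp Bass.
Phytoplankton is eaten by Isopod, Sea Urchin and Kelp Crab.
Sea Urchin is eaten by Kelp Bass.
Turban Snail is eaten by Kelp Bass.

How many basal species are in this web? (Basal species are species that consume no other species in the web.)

2

Basal species (no prey listed): Coralline Algae, Phytoplankton.
Count: 2.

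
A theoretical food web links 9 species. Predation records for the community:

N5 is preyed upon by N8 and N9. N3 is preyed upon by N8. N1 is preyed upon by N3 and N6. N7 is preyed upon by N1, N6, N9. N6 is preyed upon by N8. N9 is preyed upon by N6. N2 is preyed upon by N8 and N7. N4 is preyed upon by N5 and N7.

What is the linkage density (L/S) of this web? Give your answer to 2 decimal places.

L/S = 1.56

There are L = 14 links among S = 9 species.
L/S = 14/9 = 1.5556 ≈ 1.56.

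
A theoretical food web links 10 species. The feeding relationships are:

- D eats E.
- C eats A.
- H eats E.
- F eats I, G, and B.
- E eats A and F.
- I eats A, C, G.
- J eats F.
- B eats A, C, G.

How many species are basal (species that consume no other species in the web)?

Basal species (no prey listed): A, G.
Count: 2.

2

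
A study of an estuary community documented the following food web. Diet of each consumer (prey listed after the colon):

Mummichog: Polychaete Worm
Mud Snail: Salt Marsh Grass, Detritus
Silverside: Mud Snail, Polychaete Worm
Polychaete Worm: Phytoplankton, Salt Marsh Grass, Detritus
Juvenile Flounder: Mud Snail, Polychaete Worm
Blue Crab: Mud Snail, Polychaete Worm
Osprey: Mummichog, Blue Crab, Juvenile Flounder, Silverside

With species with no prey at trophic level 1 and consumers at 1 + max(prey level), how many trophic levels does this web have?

4

Basal resources (level 1): Phytoplankton, Salt Marsh Grass, Detritus.
Salt Marsh Grass → Mud Snail → Silverside → Osprey gives Osprey level 4.
No species has a prey at level 4, so no species reaches level 5.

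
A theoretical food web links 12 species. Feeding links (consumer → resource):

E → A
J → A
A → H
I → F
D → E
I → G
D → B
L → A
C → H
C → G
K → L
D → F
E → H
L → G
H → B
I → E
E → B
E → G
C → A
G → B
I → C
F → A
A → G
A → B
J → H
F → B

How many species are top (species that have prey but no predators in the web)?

4

Top species (has prey, but nothing eats it): J, D, K, I.
Count: 4.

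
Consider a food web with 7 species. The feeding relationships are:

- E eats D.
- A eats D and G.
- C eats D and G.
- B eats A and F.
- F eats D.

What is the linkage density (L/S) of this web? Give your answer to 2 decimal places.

There are L = 8 links among S = 7 species.
L/S = 8/7 = 1.1429 ≈ 1.14.

L/S = 1.14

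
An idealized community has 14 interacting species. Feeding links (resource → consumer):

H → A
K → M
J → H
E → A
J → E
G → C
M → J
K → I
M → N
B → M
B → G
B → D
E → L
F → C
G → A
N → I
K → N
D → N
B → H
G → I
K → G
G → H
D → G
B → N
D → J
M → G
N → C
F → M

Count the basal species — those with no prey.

3

Basal species (no prey listed): F, K, B.
Count: 3.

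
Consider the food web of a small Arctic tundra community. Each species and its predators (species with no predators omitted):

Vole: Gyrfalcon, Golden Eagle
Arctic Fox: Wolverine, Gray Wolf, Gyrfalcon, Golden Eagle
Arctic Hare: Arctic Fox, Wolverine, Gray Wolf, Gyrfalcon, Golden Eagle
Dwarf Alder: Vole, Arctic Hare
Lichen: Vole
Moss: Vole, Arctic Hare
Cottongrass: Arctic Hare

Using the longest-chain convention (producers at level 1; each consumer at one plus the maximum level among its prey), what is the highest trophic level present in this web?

Producers (level 1): Lichen, Moss, Dwarf Alder, Cottongrass.
Moss → Arctic Hare → Arctic Fox → Wolverine gives Wolverine level 4.
No species has a prey at level 4, so no species reaches level 5.

4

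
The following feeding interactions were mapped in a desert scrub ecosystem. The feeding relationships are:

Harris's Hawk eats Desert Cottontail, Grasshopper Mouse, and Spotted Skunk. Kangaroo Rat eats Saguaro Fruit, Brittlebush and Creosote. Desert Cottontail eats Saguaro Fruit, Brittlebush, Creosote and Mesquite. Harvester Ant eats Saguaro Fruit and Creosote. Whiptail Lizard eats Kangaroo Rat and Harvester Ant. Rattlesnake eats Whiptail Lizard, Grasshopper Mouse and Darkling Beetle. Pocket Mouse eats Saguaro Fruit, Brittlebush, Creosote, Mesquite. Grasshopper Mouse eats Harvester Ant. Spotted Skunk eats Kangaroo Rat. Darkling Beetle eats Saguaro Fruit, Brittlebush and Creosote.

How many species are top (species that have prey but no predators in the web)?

3

Top species (has prey, but nothing eats it): Pocket Mouse, Rattlesnake, Harris's Hawk.
Count: 3.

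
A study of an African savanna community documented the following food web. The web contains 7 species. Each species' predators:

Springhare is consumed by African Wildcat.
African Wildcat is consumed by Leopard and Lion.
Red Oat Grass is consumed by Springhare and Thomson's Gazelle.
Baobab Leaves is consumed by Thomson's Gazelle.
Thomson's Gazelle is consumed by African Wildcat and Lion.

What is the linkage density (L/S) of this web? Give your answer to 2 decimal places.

L/S = 1.14

There are L = 8 links among S = 7 species.
L/S = 8/7 = 1.1429 ≈ 1.14.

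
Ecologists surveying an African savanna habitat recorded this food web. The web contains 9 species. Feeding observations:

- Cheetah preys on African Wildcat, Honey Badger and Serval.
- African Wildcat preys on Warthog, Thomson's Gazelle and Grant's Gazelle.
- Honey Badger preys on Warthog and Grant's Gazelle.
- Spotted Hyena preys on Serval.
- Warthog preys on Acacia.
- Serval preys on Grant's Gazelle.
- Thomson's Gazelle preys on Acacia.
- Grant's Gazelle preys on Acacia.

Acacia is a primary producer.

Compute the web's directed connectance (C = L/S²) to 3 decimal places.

C = 0.160

The web has S = 9 species and L = 13 feeding links.
C = L / S² = 13 / 81 = 0.1605 ≈ 0.160.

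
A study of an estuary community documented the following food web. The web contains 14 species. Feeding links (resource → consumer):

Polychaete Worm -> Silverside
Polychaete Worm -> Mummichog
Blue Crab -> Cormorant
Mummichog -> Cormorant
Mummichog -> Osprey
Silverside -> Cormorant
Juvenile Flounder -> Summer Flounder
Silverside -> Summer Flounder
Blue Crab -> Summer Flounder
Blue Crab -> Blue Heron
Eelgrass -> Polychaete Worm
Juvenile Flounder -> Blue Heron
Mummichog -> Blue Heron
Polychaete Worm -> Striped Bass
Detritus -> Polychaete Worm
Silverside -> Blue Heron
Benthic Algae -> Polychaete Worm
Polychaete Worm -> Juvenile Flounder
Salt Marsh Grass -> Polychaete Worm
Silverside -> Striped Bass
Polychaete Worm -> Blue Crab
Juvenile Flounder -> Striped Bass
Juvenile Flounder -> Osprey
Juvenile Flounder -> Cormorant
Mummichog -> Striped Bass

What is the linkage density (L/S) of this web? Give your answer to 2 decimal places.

There are L = 25 links among S = 14 species.
L/S = 25/14 = 1.7857 ≈ 1.79.

L/S = 1.79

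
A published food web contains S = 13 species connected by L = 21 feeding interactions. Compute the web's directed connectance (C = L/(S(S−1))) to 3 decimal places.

C = 0.135

The web has S = 13 species and L = 21 feeding links.
C = L / (S(S−1)) = 21 / 156 = 0.1346 ≈ 0.135.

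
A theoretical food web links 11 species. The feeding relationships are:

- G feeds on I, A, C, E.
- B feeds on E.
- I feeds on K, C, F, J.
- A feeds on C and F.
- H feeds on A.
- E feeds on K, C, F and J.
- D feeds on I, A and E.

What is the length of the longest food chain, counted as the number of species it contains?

One longest chain: C → E → D.
It has 3 species and 2 links.

3 species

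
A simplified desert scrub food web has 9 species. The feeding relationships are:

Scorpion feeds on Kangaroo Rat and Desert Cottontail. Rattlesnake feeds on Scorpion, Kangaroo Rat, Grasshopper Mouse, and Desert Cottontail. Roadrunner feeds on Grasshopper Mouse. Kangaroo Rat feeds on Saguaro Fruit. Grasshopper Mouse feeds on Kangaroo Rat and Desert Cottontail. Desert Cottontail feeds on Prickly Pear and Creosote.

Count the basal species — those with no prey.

3

Basal species (no prey listed): Saguaro Fruit, Prickly Pear, Creosote.
Count: 3.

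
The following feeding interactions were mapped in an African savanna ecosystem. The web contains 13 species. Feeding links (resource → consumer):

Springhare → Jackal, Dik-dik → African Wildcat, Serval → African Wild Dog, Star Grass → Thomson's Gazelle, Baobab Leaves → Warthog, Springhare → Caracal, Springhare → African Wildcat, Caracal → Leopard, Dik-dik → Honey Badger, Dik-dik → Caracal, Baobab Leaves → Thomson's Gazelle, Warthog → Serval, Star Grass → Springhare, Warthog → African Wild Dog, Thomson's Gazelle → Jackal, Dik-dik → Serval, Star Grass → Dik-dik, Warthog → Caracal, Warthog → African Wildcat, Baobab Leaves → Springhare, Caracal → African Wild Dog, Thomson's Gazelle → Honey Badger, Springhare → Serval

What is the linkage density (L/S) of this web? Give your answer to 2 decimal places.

L/S = 1.77

There are L = 23 links among S = 13 species.
L/S = 23/13 = 1.7692 ≈ 1.77.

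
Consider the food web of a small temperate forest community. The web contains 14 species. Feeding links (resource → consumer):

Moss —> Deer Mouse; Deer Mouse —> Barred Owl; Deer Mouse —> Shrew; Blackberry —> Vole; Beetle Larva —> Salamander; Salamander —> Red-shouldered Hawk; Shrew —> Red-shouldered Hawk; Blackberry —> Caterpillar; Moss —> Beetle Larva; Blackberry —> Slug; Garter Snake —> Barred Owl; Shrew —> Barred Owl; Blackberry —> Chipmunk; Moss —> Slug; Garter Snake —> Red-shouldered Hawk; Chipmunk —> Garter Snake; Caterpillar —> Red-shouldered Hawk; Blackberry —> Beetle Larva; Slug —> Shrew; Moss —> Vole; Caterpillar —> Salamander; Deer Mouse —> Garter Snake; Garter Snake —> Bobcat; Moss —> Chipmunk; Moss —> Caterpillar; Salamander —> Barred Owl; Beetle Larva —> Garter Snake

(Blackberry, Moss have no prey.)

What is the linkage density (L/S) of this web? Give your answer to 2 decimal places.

L/S = 1.93

There are L = 27 links among S = 14 species.
L/S = 27/14 = 1.9286 ≈ 1.93.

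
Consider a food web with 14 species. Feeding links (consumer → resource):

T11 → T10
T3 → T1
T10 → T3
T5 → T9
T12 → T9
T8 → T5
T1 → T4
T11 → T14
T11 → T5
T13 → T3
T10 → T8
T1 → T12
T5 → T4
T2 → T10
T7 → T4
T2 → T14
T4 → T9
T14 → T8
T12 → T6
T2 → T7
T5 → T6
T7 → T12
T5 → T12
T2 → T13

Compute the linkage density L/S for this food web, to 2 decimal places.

L/S = 1.71

There are L = 24 links among S = 14 species.
L/S = 24/14 = 1.7143 ≈ 1.71.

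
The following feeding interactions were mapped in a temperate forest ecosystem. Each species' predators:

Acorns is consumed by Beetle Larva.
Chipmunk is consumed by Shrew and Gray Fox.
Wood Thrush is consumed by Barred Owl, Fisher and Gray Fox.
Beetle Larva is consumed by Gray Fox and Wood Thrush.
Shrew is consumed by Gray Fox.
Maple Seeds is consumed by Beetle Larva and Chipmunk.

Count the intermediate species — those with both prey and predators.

4

Intermediate species (has both prey and predators): Chipmunk, Beetle Larva, Wood Thrush, Shrew.
Count: 4.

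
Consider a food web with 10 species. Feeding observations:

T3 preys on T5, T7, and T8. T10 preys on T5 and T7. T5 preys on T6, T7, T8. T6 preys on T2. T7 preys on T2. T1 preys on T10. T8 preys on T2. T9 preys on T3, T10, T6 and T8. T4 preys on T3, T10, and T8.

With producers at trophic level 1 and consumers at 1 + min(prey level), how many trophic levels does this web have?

Producers (level 1): T2.
Following each consumer down to its lowest-level prey: T2 → T7 → T10 → T1 (levels 1 through 4).
All prey of T1 (T10 3) are at level 3 or above, so T1 is at level 1 + 3 = 4.
Every consumer has at least one prey at level 3 or below, so none exceeds level 4.

4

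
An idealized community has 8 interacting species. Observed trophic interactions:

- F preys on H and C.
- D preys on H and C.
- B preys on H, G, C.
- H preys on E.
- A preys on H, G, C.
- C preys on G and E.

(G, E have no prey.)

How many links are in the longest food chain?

One longest chain: G → C → A.
It has 3 species and 2 links.

2 links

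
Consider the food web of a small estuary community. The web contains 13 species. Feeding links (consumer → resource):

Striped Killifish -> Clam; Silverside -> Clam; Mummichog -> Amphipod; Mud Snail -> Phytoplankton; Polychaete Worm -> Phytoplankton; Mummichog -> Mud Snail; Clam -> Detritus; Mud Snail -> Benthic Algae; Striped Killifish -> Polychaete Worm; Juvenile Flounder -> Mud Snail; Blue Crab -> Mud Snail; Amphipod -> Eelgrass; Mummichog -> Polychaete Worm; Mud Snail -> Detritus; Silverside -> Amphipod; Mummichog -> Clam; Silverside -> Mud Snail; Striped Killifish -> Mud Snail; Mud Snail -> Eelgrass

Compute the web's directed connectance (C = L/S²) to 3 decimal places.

C = 0.112

The web has S = 13 species and L = 19 feeding links.
C = L / S² = 19 / 169 = 0.1124 ≈ 0.112.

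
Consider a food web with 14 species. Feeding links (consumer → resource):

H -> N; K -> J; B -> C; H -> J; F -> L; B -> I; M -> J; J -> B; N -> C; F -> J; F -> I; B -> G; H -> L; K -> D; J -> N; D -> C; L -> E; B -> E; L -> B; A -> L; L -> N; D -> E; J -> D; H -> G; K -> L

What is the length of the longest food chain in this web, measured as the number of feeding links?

One longest chain: C → N → L → K.
It has 4 species and 3 links.

3 links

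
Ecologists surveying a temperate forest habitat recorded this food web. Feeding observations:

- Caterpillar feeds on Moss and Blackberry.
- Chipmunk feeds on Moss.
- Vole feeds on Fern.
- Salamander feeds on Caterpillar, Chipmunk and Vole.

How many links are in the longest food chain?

One longest chain: Moss → Chipmunk → Salamander.
It has 3 species and 2 links.

2 links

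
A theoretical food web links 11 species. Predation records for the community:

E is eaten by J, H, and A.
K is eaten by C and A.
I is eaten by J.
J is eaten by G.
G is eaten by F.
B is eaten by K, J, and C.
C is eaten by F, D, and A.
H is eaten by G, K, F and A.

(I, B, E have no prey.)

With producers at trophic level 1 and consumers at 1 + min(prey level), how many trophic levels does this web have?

Producers (level 1): I, B, E.
Following each consumer down to its lowest-level prey: I → J → G (levels 1 through 3).
All prey of G (J 2, H 2) are at level 2 or above, so G is at level 1 + 2 = 3.
Every consumer has at least one prey at level 2 or below, so none exceeds level 3.

3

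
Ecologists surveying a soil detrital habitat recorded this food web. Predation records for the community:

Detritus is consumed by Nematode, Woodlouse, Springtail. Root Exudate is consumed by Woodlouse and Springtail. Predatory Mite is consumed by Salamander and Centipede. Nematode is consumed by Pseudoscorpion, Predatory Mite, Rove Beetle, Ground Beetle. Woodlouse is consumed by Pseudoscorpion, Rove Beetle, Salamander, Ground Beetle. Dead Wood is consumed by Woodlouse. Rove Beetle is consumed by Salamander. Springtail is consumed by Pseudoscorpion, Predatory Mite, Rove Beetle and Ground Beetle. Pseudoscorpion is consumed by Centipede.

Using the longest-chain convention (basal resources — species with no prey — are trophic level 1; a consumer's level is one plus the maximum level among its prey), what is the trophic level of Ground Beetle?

Trophic level 3

Detritus has no prey (basal) → level 1.
Woodlouse eats Detritus (level 1); other prey at levels: Root Exudate 1, Dead Wood 1 → level 2.
Ground Beetle eats Woodlouse (level 2); other prey at levels: Springtail 2, Nematode 2 → level 3.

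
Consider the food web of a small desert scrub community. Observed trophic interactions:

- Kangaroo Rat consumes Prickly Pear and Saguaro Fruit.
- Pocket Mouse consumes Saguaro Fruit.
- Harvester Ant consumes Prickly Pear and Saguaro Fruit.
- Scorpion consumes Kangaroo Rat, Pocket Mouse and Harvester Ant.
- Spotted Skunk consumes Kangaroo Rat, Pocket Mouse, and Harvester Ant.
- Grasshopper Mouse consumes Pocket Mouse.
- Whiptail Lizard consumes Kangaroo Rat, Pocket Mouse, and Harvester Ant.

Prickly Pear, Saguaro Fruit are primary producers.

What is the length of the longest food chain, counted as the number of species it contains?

One longest chain: Saguaro Fruit → Pocket Mouse → Grasshopper Mouse.
It has 3 species and 2 links.

3 species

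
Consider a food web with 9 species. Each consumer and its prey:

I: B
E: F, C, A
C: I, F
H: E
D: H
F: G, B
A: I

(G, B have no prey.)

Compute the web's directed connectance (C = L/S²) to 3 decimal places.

C = 0.136

The web has S = 9 species and L = 11 feeding links.
C = L / S² = 11 / 81 = 0.1358 ≈ 0.136.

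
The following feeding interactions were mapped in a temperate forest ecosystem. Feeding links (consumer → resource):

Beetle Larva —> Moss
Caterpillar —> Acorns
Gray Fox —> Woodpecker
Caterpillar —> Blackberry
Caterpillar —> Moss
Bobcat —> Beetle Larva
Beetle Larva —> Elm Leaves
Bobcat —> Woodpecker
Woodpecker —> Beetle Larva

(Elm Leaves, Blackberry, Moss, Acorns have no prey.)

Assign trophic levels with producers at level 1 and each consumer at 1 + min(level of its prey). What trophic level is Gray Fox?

Elm Leaves is a producer → level 1.
Beetle Larva eats Elm Leaves → level 2.
Woodpecker eats Beetle Larva → level 3.
Gray Fox eats Woodpecker → level 4.
No prey of Gray Fox is below level 3, so 4 is the minimum.

Trophic level 4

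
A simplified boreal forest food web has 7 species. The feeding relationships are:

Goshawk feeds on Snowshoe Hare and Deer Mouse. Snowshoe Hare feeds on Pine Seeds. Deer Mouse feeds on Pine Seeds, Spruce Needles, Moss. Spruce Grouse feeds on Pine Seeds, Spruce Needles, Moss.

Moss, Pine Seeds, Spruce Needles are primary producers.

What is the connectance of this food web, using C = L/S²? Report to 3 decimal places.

C = 0.184

The web has S = 7 species and L = 9 feeding links.
C = L / S² = 9 / 49 = 0.1837 ≈ 0.184.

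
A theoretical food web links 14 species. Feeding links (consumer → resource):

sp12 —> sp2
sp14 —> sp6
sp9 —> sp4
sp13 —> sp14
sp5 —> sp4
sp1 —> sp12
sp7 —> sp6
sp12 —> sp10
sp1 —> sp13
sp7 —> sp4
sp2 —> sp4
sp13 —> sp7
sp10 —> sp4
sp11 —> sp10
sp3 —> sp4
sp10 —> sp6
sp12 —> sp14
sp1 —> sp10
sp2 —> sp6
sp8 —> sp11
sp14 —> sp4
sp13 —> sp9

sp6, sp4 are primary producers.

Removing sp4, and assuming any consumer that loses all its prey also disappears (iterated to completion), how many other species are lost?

3

Remove sp4.
Round 1: sp3 (all prey gone), sp5 (all prey gone), sp9 (all prey gone) → extinct.
No further losses. Total secondary extinctions: 3.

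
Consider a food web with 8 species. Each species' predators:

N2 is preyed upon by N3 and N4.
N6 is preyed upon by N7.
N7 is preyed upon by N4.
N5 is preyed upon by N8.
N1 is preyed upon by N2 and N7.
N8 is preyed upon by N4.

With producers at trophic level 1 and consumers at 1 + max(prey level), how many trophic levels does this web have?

3

Producers (level 1): N6, N1, N5.
N1 → N2 → N3 gives N3 level 3.
No species has a prey at level 3, so no species reaches level 4.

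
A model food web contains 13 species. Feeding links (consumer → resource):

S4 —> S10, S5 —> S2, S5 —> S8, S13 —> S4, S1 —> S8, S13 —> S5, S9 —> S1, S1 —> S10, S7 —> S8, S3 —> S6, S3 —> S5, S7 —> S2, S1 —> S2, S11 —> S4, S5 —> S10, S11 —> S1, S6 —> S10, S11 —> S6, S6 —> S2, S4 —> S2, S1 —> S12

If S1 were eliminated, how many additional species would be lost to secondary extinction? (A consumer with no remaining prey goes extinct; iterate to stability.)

1

Remove S1.
Round 1: S9 (all prey gone) → extinct.
No further losses. Total secondary extinctions: 1.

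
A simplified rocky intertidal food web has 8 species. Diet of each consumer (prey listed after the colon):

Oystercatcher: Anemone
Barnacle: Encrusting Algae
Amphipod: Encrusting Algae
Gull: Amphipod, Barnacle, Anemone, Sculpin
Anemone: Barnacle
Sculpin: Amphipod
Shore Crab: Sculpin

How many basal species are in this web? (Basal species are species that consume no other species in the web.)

Basal species (no prey listed): Encrusting Algae.
Count: 1.

1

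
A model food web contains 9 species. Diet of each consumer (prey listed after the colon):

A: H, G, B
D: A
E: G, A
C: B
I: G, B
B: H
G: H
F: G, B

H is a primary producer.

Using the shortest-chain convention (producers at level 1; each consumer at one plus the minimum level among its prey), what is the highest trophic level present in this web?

Producers (level 1): H.
Following each consumer down to its lowest-level prey: H → G → I (levels 1 through 3).
All prey of I (G 2, B 2) are at level 2 or above, so I is at level 1 + 2 = 3.
Every consumer has at least one prey at level 2 or below, so none exceeds level 3.

3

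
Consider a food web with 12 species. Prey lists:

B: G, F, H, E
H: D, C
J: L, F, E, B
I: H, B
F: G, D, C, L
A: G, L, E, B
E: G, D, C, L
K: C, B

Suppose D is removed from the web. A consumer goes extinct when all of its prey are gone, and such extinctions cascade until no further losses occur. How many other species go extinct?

0

Remove D.
Every predator of it retains at least one other prey: F still has G, C, L; H still has C; E still has G, C, L.
No consumer loses all prey, so no secondary extinctions occur.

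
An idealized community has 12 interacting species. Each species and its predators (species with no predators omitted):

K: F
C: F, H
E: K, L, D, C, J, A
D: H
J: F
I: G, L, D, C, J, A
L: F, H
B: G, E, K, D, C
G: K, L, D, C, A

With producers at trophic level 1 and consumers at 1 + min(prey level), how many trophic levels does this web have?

3

Producers (level 1): I, B.
Following each consumer down to its lowest-level prey: I → L → H (levels 1 through 3).
All prey of H (L 2, D 2, C 2) are at level 2 or above, so H is at level 1 + 2 = 3.
Every consumer has at least one prey at level 2 or below, so none exceeds level 3.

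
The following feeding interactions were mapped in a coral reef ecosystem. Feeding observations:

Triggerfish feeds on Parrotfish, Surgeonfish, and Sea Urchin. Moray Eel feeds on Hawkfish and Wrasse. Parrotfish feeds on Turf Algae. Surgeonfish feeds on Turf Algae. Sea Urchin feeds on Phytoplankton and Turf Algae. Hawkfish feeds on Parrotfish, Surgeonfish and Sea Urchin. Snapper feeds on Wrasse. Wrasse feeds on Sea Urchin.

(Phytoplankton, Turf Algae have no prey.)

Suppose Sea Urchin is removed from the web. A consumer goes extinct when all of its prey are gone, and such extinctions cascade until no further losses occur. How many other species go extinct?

2

Remove Sea Urchin.
Round 1: Wrasse (all prey gone) → extinct.
Round 2: Snapper (all prey gone) → extinct.
No further losses. Total secondary extinctions: 2.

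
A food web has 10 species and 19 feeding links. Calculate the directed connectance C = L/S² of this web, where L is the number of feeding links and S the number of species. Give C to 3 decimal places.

C = 0.190

The web has S = 10 species and L = 19 feeding links.
C = L / S² = 19 / 100 = 0.1900 ≈ 0.190.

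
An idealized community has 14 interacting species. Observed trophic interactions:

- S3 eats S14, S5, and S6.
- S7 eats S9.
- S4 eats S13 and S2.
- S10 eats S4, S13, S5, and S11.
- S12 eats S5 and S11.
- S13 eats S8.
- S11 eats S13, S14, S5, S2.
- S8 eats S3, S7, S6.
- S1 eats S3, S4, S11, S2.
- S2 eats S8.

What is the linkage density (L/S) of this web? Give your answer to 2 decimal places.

L/S = 1.79

There are L = 25 links among S = 14 species.
L/S = 25/14 = 1.7857 ≈ 1.79.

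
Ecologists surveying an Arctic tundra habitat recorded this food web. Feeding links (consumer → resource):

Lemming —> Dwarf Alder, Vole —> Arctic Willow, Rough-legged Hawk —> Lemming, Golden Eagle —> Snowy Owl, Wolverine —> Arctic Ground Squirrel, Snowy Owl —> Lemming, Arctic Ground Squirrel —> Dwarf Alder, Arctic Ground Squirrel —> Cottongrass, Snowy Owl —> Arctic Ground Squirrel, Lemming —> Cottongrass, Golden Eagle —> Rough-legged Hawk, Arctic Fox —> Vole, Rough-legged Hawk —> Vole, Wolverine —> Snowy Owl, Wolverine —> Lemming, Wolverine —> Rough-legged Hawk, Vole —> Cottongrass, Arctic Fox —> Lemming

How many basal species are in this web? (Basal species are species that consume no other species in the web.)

Basal species (no prey listed): Cottongrass, Arctic Willow, Dwarf Alder.
Count: 3.

3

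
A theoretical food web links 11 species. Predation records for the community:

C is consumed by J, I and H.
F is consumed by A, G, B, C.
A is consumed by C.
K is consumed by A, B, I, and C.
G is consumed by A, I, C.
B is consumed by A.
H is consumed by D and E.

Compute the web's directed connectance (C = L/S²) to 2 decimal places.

C = 0.15

The web has S = 11 species and L = 18 feeding links.
C = L / S² = 18 / 121 = 0.1488 ≈ 0.15.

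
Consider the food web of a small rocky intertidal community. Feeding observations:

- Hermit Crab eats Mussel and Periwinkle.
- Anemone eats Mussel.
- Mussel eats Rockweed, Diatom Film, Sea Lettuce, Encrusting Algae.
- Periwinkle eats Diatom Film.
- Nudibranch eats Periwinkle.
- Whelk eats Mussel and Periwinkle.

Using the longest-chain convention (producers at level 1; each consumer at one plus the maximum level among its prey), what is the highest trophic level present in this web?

3

Producers (level 1): Encrusting Algae, Rockweed, Diatom Film, Sea Lettuce.
Diatom Film → Periwinkle → Nudibranch gives Nudibranch level 3.
No species has a prey at level 3, so no species reaches level 4.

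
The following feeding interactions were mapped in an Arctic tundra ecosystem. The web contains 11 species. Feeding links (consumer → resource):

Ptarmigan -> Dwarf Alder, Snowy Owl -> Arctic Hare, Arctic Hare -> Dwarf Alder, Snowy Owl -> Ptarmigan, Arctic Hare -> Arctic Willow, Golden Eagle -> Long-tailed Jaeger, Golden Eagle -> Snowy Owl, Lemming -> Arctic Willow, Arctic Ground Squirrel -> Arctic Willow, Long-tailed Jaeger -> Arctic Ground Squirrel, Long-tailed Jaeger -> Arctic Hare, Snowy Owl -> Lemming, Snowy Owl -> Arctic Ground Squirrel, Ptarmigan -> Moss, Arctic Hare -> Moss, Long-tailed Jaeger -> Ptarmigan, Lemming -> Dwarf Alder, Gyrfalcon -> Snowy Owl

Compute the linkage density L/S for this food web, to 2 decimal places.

There are L = 18 links among S = 11 species.
L/S = 18/11 = 1.6364 ≈ 1.64.

L/S = 1.64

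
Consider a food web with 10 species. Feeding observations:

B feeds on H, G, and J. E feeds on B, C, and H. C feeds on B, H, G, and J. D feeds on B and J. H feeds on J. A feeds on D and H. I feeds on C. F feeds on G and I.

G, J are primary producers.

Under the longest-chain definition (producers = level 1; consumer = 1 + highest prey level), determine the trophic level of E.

Trophic level 5

J is a producer → level 1.
H eats J → level 2.
B eats H (level 2); other prey at levels: G 1, J 1 → level 3.
C eats B (level 3); other prey at levels: G 1, J 1, H 2 → level 4.
E eats C (level 4); other prey at levels: H 2, B 3 → level 5.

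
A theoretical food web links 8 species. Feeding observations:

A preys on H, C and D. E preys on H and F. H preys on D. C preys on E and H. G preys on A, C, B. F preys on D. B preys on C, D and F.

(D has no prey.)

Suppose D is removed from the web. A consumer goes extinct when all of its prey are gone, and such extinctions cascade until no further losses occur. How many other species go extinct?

7

Remove D.
Round 1: F (all prey gone), H (all prey gone) → extinct.
Round 2: E (all prey gone) → extinct.
Round 3: C (all prey gone) → extinct.
Round 4: B (all prey gone), A (all prey gone) → extinct.
Round 5: G (all prey gone) → extinct.
No further losses. Total secondary extinctions: 7.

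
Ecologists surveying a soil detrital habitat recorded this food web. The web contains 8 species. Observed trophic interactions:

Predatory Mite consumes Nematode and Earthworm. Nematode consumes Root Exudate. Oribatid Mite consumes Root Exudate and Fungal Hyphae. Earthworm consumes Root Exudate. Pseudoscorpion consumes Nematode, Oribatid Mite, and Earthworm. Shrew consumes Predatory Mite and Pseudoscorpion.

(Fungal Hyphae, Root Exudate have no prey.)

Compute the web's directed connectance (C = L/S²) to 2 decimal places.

The web has S = 8 species and L = 11 feeding links.
C = L / S² = 11 / 64 = 0.1719 ≈ 0.17.

C = 0.17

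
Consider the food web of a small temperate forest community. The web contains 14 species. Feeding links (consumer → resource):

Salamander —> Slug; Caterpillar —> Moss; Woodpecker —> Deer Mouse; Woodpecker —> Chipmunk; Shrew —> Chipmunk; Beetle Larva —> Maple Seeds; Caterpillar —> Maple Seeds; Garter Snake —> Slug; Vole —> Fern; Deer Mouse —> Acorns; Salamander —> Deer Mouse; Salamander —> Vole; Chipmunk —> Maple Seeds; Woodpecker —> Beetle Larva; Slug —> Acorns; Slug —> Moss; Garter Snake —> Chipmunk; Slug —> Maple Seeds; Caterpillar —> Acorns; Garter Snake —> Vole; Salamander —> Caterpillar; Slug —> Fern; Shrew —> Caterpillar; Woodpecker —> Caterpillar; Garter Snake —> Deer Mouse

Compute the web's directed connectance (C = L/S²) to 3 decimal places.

The web has S = 14 species and L = 25 feeding links.
C = L / S² = 25 / 196 = 0.1276 ≈ 0.128.

C = 0.128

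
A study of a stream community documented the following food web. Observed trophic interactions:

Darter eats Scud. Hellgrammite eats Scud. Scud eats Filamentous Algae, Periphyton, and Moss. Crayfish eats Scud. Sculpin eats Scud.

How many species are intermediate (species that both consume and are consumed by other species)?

Intermediate species (has both prey and predators): Scud.
Count: 1.

1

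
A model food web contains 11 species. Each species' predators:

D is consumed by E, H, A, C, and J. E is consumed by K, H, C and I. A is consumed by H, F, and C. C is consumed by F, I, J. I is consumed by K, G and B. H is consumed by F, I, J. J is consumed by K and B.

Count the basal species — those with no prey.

1

Basal species (no prey listed): D.
Count: 1.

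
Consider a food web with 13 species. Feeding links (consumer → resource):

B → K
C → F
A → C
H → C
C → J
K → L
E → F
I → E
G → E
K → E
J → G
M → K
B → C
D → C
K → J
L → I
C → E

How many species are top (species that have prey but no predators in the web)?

5

Top species (has prey, but nothing eats it): H, D, A, B, M.
Count: 5.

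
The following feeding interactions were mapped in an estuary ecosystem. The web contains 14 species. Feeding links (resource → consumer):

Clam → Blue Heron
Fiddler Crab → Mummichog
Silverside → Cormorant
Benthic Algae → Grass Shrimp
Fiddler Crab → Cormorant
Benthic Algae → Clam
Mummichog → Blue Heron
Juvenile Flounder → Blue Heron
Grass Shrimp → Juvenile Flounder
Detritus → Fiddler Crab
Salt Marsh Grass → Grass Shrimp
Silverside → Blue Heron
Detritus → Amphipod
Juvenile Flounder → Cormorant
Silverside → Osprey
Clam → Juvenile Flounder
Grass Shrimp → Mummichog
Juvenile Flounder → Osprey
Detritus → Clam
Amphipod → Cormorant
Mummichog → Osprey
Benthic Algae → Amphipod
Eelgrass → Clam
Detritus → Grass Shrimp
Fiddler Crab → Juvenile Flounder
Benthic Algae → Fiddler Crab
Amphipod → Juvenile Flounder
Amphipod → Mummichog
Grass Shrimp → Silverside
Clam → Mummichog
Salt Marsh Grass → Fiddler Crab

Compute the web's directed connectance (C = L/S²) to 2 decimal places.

The web has S = 14 species and L = 31 feeding links.
C = L / S² = 31 / 196 = 0.1582 ≈ 0.16.

C = 0.16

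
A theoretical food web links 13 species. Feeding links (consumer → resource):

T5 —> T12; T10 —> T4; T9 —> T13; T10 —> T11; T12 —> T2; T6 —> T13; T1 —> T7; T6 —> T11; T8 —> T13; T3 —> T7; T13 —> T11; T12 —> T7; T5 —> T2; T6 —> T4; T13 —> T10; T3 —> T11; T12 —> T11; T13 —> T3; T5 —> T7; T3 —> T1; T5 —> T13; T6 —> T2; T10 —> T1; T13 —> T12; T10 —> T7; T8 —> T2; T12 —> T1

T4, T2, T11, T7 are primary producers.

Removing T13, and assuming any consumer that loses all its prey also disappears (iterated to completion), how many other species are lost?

1

Remove T13.
Round 1: T9 (all prey gone) → extinct.
No further losses. Total secondary extinctions: 1.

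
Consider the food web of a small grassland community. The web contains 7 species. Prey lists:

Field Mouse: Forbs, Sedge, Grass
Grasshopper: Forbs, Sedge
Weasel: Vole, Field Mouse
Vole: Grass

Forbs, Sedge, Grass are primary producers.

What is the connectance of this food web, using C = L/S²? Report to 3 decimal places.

C = 0.163

The web has S = 7 species and L = 8 feeding links.
C = L / S² = 8 / 49 = 0.1633 ≈ 0.163.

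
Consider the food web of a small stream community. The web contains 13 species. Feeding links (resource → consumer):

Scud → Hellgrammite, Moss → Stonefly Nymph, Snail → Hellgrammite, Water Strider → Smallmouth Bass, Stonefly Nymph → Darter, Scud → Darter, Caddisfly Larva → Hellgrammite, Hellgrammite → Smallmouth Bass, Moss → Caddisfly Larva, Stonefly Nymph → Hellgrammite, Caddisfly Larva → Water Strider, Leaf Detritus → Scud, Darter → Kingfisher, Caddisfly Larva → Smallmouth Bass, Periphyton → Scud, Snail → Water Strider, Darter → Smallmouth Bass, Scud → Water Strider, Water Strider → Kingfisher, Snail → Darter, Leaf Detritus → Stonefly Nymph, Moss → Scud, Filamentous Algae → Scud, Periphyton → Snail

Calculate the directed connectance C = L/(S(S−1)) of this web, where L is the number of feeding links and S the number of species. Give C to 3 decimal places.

The web has S = 13 species and L = 24 feeding links.
C = L / (S(S−1)) = 24 / 156 = 0.1538 ≈ 0.154.

C = 0.154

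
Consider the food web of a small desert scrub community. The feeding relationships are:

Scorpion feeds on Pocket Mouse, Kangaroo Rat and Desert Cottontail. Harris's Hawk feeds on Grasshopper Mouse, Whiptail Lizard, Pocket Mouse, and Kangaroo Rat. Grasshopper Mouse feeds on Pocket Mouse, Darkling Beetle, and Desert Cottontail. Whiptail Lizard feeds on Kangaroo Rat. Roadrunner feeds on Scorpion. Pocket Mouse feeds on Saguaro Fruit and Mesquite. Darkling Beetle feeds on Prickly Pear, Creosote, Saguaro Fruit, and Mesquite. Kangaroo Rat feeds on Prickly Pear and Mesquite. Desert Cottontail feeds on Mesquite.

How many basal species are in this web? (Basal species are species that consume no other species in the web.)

Basal species (no prey listed): Saguaro Fruit, Mesquite, Creosote, Prickly Pear.
Count: 4.

4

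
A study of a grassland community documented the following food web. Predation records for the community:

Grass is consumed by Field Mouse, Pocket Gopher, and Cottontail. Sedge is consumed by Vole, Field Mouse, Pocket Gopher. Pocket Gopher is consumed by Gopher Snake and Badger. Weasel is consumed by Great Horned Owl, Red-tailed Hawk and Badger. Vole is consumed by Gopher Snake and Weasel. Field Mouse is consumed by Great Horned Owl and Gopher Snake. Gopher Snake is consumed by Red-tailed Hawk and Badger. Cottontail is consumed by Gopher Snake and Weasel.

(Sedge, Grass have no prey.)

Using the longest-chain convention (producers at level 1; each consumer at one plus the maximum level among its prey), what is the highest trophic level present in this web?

Producers (level 1): Sedge, Grass.
Sedge → Pocket Gopher → Gopher Snake → Badger gives Badger level 4.
No species has a prey at level 4, so no species reaches level 5.

4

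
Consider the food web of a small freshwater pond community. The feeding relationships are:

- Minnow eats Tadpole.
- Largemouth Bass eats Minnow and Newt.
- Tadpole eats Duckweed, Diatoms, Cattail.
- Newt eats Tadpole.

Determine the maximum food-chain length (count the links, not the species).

One longest chain: Duckweed → Tadpole → Newt → Largemouth Bass.
It has 4 species and 3 links.

3 links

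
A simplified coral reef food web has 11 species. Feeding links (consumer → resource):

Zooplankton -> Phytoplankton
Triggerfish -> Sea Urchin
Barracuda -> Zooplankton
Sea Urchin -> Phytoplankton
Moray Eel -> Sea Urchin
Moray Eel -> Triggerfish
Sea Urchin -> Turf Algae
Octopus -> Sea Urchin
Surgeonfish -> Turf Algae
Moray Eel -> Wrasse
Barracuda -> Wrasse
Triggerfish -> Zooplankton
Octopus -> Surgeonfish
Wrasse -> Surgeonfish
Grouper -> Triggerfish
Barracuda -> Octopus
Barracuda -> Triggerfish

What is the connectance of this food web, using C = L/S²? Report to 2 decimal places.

C = 0.14

The web has S = 11 species and L = 17 feeding links.
C = L / S² = 17 / 121 = 0.1405 ≈ 0.14.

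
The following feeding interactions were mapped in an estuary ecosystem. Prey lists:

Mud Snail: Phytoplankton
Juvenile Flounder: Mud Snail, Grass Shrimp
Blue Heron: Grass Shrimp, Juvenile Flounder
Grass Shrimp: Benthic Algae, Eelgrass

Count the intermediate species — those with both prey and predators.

Intermediate species (has both prey and predators): Mud Snail, Grass Shrimp, Juvenile Flounder.
Count: 3.

3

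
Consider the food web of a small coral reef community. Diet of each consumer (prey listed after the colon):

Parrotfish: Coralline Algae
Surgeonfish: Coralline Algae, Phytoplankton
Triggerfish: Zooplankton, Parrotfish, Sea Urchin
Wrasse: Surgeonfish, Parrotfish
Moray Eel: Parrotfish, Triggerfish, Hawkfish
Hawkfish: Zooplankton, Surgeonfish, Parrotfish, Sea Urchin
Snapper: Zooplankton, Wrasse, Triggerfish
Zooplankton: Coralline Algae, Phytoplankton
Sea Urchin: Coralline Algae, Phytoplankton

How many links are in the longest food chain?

3 links

One longest chain: Coralline Algae → Surgeonfish → Wrasse → Snapper.
It has 4 species and 3 links.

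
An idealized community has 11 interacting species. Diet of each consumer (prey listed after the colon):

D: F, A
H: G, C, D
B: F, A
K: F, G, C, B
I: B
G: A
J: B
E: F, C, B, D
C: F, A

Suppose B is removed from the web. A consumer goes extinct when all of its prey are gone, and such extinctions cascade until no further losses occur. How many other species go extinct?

Remove B.
Round 1: J (all prey gone), I (all prey gone) → extinct.
No further losses. Total secondary extinctions: 2.

2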